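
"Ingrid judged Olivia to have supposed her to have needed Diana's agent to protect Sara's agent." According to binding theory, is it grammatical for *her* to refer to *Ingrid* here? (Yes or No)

*Ingrid* is an R-expression; Principle C requires it to be free (not bound by any c-commanding expression).
— her: subject of the clause headed by 'needed'; the pronoun does not c-command the R-expression — coreference allowed.

Yes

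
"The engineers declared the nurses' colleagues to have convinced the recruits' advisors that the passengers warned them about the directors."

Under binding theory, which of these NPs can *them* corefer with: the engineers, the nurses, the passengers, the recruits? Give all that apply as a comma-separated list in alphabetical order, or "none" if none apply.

*them* is a pronoun; Principle B requires it to be free in its binding domain — the clause headed by 'warned'.
— the engineers: subject of the matrix clause; c-commands the pronoun but lies outside its binding domain — allowed.
— the nurses: possessor inside the subject DP of the clause headed by 'convinced'; does not c-command the pronoun — Principle B does not apply; allowed.
— the passengers: subject of the clause headed by 'warned'; c-commands the pronoun within its binding domain — blocked (Principle B).
— the recruits: possessor inside the object DP of the clause headed by 'convinced'; does not c-command the pronoun — Principle B does not apply; allowed.

the engineers, the nurses, the recruits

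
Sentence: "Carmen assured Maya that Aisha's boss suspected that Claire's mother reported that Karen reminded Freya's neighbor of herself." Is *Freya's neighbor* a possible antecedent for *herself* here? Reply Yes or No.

*herself* is a reflexive; Principle A requires it to be bound within its binding domain — the clause headed by 'reminded'.
— Freya's neighbor: object of the clause headed by 'reminded'; c-commands the reflexive within its binding domain — allowed (Principle A).

Yes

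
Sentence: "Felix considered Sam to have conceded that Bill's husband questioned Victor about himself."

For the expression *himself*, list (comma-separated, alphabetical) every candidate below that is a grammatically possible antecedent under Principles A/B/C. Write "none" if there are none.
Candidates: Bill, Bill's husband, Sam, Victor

Bill's husband, Victor

*himself* is a reflexive; Principle A requires it to be bound within its binding domain — the clause headed by 'questioned'.
— Bill: possessor inside the subject DP of the clause headed by 'questioned'; does not c-command the reflexive — cannot bind it (Principle A).
— Bill's husband: subject of the clause headed by 'questioned'; c-commands the reflexive within its binding domain — allowed (Principle A).
— Sam: subject of the clause headed by 'conceded'; c-commands the reflexive but lies outside its binding domain — cannot bind it (Principle A).
— Victor: object of the clause headed by 'questioned'; c-commands the reflexive within its binding domain — allowed (Principle A).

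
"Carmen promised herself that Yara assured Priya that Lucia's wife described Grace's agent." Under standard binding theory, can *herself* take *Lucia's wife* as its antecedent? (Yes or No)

No

*herself* is a reflexive; Principle A requires it to be bound within its binding domain — the matrix clause.
— Lucia's wife: subject of the clause headed by 'described'; does not c-command the reflexive — cannot bind it (Principle A).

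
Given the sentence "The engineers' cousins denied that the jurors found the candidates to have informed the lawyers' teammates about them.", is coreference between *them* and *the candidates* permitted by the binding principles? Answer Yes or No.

*them* is a pronoun; Principle B requires it to be free in its binding domain — the clause headed by 'informed'.
— the candidates: subject of the clause headed by 'informed'; c-commands the pronoun within its binding domain — blocked (Principle B).

No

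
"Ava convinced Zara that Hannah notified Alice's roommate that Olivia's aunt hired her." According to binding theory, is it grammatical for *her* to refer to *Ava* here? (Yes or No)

*Ava* is an R-expression; Principle C requires it to be free (not bound by any c-commanding expression).
— her: object of the clause headed by 'hired'; the pronoun does not c-command the R-expression — coreference allowed.

Yes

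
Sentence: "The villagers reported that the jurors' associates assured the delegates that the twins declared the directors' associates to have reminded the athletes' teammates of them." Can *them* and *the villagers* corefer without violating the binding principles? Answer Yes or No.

*the villagers* is an R-expression; Principle C requires it to be free (not bound by any c-commanding expression).
— them: second object of the clause headed by 'reminded'; the pronoun does not c-command the R-expression — coreference allowed.

Yes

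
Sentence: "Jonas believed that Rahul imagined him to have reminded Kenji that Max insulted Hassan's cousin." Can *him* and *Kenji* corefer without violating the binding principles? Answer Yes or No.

No

*Kenji* is an R-expression; Principle C requires it to be free (not bound by any c-commanding expression).
— him: subject of the clause headed by 'reminded'; the pronoun c-commands the R-expression — coreference blocked (Principle C).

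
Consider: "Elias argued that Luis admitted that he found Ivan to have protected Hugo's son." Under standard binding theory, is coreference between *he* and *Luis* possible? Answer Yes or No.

*Luis* is an R-expression; Principle C requires it to be free (not bound by any c-commanding expression).
— he: subject of the clause headed by 'found'; the pronoun does not c-command the R-expression — coreference allowed.

Yes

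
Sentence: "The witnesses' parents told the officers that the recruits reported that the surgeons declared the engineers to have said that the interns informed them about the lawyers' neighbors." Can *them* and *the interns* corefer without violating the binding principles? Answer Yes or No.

No

*the interns* is an R-expression; Principle C requires it to be free (not bound by any c-commanding expression).
— them: object of the clause headed by 'informed'; the R-expression locally c-commands the pronoun — coreference blocked (Principle B on the pronoun).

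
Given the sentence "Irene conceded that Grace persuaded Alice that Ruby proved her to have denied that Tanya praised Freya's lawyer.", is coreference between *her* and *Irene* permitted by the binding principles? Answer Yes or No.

Yes

*her* is a pronoun; Principle B requires it to be free in its binding domain — the clause headed by 'proved'.
— Irene: subject of the matrix clause; c-commands the pronoun but lies outside its binding domain — allowed.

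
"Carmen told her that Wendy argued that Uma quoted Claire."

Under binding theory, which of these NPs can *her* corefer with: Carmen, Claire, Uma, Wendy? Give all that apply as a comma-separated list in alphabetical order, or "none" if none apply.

none

*her* is a pronoun; Principle B requires it to be free in its binding domain — the matrix clause.
— Carmen: subject of the matrix clause; c-commands the pronoun within its binding domain — blocked (Principle B).
— Claire: object of the clause headed by 'quoted'; is c-commanded by the pronoun; coreference would bind this R-expression — blocked (Principle C).
— Uma: subject of the clause headed by 'quoted'; is c-commanded by the pronoun; coreference would bind this R-expression — blocked (Principle C).
— Wendy: subject of the clause headed by 'argued'; is c-commanded by the pronoun; coreference would bind this R-expression — blocked (Principle C).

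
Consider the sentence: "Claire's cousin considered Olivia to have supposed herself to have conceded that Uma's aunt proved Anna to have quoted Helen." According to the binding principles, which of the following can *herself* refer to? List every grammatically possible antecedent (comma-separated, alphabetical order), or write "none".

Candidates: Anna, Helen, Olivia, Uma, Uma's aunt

*herself* is a reflexive; Principle A requires it to be bound within its binding domain — the clause headed by 'supposed'.
— Anna: subject of the clause headed by 'quoted'; does not c-command the reflexive — cannot bind it (Principle A).
— Helen: object of the clause headed by 'quoted'; does not c-command the reflexive — cannot bind it (Principle A).
— Olivia: subject of the clause headed by 'supposed'; c-commands the reflexive within its binding domain — allowed (Principle A).
— Uma: possessor inside the subject DP of the clause headed by 'proved'; does not c-command the reflexive — cannot bind it (Principle A).
— Uma's aunt: subject of the clause headed by 'proved'; does not c-command the reflexive — cannot bind it (Principle A).

Olivia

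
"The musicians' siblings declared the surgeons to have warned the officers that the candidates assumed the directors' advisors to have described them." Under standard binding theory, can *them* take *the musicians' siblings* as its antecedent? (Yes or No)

Yes

*them* is a pronoun; Principle B requires it to be free in its binding domain — the clause headed by 'described'.
— the musicians' siblings: subject of the matrix clause; c-commands the pronoun but lies outside its binding domain — allowed.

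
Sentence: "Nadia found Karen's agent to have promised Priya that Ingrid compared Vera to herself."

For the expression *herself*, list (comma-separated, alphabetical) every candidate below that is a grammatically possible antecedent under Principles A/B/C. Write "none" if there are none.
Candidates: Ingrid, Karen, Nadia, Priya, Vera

*herself* is a reflexive; Principle A requires it to be bound within its binding domain — the clause headed by 'compared'.
— Ingrid: subject of the clause headed by 'compared'; c-commands the reflexive within its binding domain — allowed (Principle A).
— Karen: possessor inside the subject DP of the clause headed by 'promised'; does not c-command the reflexive — cannot bind it (Principle A).
— Nadia: subject of the matrix clause; c-commands the reflexive but lies outside its binding domain — cannot bind it (Principle A).
— Priya: object of the clause headed by 'promised'; c-commands the reflexive but lies outside its binding domain — cannot bind it (Principle A).
— Vera: object of the clause headed by 'compared'; c-commands the reflexive within its binding domain — allowed (Principle A).

Ingrid, Vera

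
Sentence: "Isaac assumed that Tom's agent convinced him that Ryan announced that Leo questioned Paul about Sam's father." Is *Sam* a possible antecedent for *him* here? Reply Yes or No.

No

*him* is a pronoun; Principle B requires it to be free in its binding domain — the clause headed by 'convinced'.
— Sam: possessor inside the second object DP of the clause headed by 'questioned'; is c-commanded by the pronoun; coreference would bind this R-expression — blocked (Principle C).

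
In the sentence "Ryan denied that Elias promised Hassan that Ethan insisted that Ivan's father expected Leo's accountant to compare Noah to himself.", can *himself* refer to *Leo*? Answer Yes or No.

*himself* is a reflexive; Principle A requires it to be bound within its binding domain — the clause headed by 'compare'.
— Leo: possessor inside the subject DP of the clause headed by 'compare'; does not c-command the reflexive — cannot bind it (Principle A).

No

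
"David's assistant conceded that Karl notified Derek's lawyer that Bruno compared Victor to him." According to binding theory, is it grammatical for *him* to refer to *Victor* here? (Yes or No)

No

*Victor* is an R-expression; Principle C requires it to be free (not bound by any c-commanding expression).
— him: second object of the clause headed by 'compared'; the R-expression locally c-commands the pronoun — coreference blocked (Principle B on the pronoun).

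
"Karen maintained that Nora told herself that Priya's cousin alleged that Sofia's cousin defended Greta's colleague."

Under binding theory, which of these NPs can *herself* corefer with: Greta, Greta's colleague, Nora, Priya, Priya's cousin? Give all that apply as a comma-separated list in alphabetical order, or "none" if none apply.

*herself* is a reflexive; Principle A requires it to be bound within its binding domain — the clause headed by 'told'.
— Greta: possessor inside the object DP of the clause headed by 'defended'; does not c-command the reflexive — cannot bind it (Principle A).
— Greta's colleague: object of the clause headed by 'defended'; does not c-command the reflexive — cannot bind it (Principle A).
— Nora: subject of the clause headed by 'told'; c-commands the reflexive within its binding domain — allowed (Principle A).
— Priya: possessor inside the subject DP of the clause headed by 'alleged'; does not c-command the reflexive — cannot bind it (Principle A).
— Priya's cousin: subject of the clause headed by 'alleged'; does not c-command the reflexive — cannot bind it (Principle A).

Nora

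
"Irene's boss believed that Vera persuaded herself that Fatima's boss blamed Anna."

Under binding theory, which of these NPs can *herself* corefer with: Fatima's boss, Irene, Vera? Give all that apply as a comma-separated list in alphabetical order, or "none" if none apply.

*herself* is a reflexive; Principle A requires it to be bound within its binding domain — the clause headed by 'persuaded'.
— Fatima's boss: subject of the clause headed by 'blamed'; does not c-command the reflexive — cannot bind it (Principle A).
— Irene: possessor inside the subject DP of the matrix clause; does not c-command the reflexive — cannot bind it (Principle A).
— Vera: subject of the clause headed by 'persuaded'; c-commands the reflexive within its binding domain — allowed (Principle A).

Vera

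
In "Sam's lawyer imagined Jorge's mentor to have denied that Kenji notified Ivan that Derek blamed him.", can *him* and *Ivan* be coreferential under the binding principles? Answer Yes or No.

Yes

*Ivan* is an R-expression; Principle C requires it to be free (not bound by any c-commanding expression).
— him: object of the clause headed by 'blamed'; the pronoun does not c-command the R-expression — coreference allowed.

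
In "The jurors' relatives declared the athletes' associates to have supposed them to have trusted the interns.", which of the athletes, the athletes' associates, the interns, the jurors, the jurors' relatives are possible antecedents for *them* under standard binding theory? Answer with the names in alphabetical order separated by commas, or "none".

the athletes, the jurors, the jurors' relatives

*them* is a pronoun; Principle B requires it to be free in its binding domain — the clause headed by 'supposed'.
— the athletes: possessor inside the subject DP of the clause headed by 'supposed'; does not c-command the pronoun — Principle B does not apply; allowed.
— the athletes' associates: subject of the clause headed by 'supposed'; c-commands the pronoun within its binding domain — blocked (Principle B).
— the interns: object of the clause headed by 'trusted'; is c-commanded by the pronoun; coreference would bind this R-expression — blocked (Principle C).
— the jurors: possessor inside the subject DP of the matrix clause; does not c-command the pronoun — Principle B does not apply; allowed.
— the jurors' relatives: subject of the matrix clause; c-commands the pronoun but lies outside its binding domain — allowed.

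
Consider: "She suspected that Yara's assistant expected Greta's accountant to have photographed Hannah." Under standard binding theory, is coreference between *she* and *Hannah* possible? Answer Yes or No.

*Hannah* is an R-expression; Principle C requires it to be free (not bound by any c-commanding expression).
— she: subject of the matrix clause; the pronoun c-commands the R-expression — coreference blocked (Principle C).

No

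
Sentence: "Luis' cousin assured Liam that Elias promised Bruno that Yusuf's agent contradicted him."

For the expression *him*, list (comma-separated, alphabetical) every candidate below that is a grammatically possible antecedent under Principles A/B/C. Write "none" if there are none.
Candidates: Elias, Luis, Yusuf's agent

Elias, Luis

*him* is a pronoun; Principle B requires it to be free in its binding domain — the clause headed by 'contradicted'.
— Elias: subject of the clause headed by 'promised'; c-commands the pronoun but lies outside its binding domain — allowed.
— Luis: possessor inside the subject DP of the matrix clause; does not c-command the pronoun — Principle B does not apply; allowed.
— Yusuf's agent: subject of the clause headed by 'contradicted'; c-commands the pronoun within its binding domain — blocked (Principle B).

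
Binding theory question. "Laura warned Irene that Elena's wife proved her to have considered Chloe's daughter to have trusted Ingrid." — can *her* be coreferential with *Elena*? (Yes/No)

Yes

*her* is a pronoun; Principle B requires it to be free in its binding domain — the clause headed by 'proved'.
— Elena: possessor inside the subject DP of the clause headed by 'proved'; does not c-command the pronoun — Principle B does not apply; allowed.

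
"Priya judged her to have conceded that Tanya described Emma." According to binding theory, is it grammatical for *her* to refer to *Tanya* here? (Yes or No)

*Tanya* is an R-expression; Principle C requires it to be free (not bound by any c-commanding expression).
— her: subject of the clause headed by 'conceded'; the pronoun c-commands the R-expression — coreference blocked (Principle C).

No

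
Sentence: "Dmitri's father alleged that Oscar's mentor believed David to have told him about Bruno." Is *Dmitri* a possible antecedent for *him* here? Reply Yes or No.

Yes

*him* is a pronoun; Principle B requires it to be free in its binding domain — the clause headed by 'told'.
— Dmitri: possessor inside the subject DP of the matrix clause; does not c-command the pronoun — Principle B does not apply; allowed.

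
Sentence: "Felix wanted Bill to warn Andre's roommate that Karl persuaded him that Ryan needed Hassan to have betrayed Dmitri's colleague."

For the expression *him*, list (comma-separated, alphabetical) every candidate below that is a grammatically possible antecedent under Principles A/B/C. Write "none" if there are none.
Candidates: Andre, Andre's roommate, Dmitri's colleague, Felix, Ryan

*him* is a pronoun; Principle B requires it to be free in its binding domain — the clause headed by 'persuaded'.
— Andre: possessor inside the object DP of the clause headed by 'warn'; does not c-command the pronoun — Principle B does not apply; allowed.
— Andre's roommate: object of the clause headed by 'warn'; c-commands the pronoun but lies outside its binding domain — allowed.
— Dmitri's colleague: object of the clause headed by 'betrayed'; is c-commanded by the pronoun; coreference would bind this R-expression — blocked (Principle C).
— Felix: subject of the matrix clause; c-commands the pronoun but lies outside its binding domain — allowed.
— Ryan: subject of the clause headed by 'needed'; is c-commanded by the pronoun; coreference would bind this R-expression — blocked (Principle C).

Andre, Andre's roommate, Felix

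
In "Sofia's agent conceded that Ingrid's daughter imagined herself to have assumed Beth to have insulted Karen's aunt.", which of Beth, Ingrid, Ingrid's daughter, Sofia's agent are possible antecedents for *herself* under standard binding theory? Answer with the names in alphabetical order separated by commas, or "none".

*herself* is a reflexive; Principle A requires it to be bound within its binding domain — the clause headed by 'imagined'.
— Beth: subject of the clause headed by 'insulted'; does not c-command the reflexive — cannot bind it (Principle A).
— Ingrid: possessor inside the subject DP of the clause headed by 'imagined'; does not c-command the reflexive — cannot bind it (Principle A).
— Ingrid's daughter: subject of the clause headed by 'imagined'; c-commands the reflexive within its binding domain — allowed (Principle A).
— Sofia's agent: subject of the matrix clause; c-commands the reflexive but lies outside its binding domain — cannot bind it (Principle A).

Ingrid's daughter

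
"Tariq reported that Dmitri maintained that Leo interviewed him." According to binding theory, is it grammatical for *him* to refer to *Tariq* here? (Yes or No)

*Tariq* is an R-expression; Principle C requires it to be free (not bound by any c-commanding expression).
— him: object of the clause headed by 'interviewed'; the pronoun does not c-command the R-expression — coreference allowed.

Yes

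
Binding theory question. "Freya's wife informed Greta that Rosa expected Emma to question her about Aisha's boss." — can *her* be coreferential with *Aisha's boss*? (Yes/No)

*her* is a pronoun; Principle B requires it to be free in its binding domain — the clause headed by 'question'.
— Aisha's boss: second object of the clause headed by 'question'; is c-commanded by the pronoun; coreference would bind this R-expression — blocked (Principle C).

No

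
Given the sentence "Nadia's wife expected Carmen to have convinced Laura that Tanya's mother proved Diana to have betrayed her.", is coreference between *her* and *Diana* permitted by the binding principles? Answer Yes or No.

*her* is a pronoun; Principle B requires it to be free in its binding domain — the clause headed by 'betrayed'.
— Diana: subject of the clause headed by 'betrayed'; c-commands the pronoun within its binding domain — blocked (Principle B).

No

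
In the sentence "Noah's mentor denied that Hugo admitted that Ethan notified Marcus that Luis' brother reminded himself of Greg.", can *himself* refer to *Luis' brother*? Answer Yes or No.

Yes

*himself* is a reflexive; Principle A requires it to be bound within its binding domain — the clause headed by 'reminded'.
— Luis' brother: subject of the clause headed by 'reminded'; c-commands the reflexive within its binding domain — allowed (Principle A).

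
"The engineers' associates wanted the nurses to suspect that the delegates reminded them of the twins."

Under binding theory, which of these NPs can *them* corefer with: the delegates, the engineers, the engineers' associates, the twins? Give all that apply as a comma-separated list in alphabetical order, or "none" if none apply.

the engineers, the engineers' associates

*them* is a pronoun; Principle B requires it to be free in its binding domain — the clause headed by 'reminded'.
— the delegates: subject of the clause headed by 'reminded'; c-commands the pronoun within its binding domain — blocked (Principle B).
— the engineers: possessor inside the subject DP of the matrix clause; does not c-command the pronoun — Principle B does not apply; allowed.
— the engineers' associates: subject of the matrix clause; c-commands the pronoun but lies outside its binding domain — allowed.
— the twins: second object of the clause headed by 'reminded'; is c-commanded by the pronoun; coreference would bind this R-expression — blocked (Principle C).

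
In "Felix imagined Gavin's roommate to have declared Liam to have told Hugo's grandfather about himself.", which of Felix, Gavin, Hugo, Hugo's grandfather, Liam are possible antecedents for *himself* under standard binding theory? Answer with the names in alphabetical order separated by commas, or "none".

*himself* is a reflexive; Principle A requires it to be bound within its binding domain — the clause headed by 'told'.
— Felix: subject of the matrix clause; c-commands the reflexive but lies outside its binding domain — cannot bind it (Principle A).
— Gavin: possessor inside the subject DP of the clause headed by 'declared'; does not c-command the reflexive — cannot bind it (Principle A).
— Hugo: possessor inside the object DP of the clause headed by 'told'; does not c-command the reflexive — cannot bind it (Principle A).
— Hugo's grandfather: object of the clause headed by 'told'; c-commands the reflexive within its binding domain — allowed (Principle A).
— Liam: subject of the clause headed by 'told'; c-commands the reflexive within its binding domain — allowed (Principle A).

Hugo's grandfather, Liam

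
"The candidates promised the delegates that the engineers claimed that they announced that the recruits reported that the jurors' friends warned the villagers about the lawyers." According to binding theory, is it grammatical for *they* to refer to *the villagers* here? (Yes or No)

No

*the villagers* is an R-expression; Principle C requires it to be free (not bound by any c-commanding expression).
— they: subject of the clause headed by 'announced'; the pronoun c-commands the R-expression — coreference blocked (Principle C).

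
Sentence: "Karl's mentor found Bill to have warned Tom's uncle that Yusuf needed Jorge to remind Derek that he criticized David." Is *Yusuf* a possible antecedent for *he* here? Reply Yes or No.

*he* is a pronoun; Principle B requires it to be free in its binding domain — the clause headed by 'criticized'.
— Yusuf: subject of the clause headed by 'needed'; c-commands the pronoun but lies outside its binding domain — allowed.

Yes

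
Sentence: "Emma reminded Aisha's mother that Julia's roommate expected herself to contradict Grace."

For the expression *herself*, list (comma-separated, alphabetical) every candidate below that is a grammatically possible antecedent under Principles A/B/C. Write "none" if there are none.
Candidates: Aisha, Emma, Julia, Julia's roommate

*herself* is a reflexive; Principle A requires it to be bound within its binding domain — the clause headed by 'expected'.
— Aisha: possessor inside the object DP of the matrix clause; does not c-command the reflexive — cannot bind it (Principle A).
— Emma: subject of the matrix clause; c-commands the reflexive but lies outside its binding domain — cannot bind it (Principle A).
— Julia: possessor inside the subject DP of the clause headed by 'expected'; does not c-command the reflexive — cannot bind it (Principle A).
— Julia's roommate: subject of the clause headed by 'expected'; c-commands the reflexive within its binding domain — allowed (Principle A).

Julia's roommate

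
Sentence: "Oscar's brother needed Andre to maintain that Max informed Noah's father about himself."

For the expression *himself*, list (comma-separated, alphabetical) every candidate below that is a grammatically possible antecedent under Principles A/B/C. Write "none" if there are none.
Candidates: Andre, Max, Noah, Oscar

Max

*himself* is a reflexive; Principle A requires it to be bound within its binding domain — the clause headed by 'informed'.
— Andre: subject of the clause headed by 'maintain'; c-commands the reflexive but lies outside its binding domain — cannot bind it (Principle A).
— Max: subject of the clause headed by 'informed'; c-commands the reflexive within its binding domain — allowed (Principle A).
— Noah: possessor inside the object DP of the clause headed by 'informed'; does not c-command the reflexive — cannot bind it (Principle A).
— Oscar: possessor inside the subject DP of the matrix clause; does not c-command the reflexive — cannot bind it (Principle A).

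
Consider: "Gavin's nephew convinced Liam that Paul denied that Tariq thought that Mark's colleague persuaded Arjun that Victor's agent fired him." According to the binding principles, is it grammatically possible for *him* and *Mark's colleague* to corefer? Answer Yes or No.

Yes

*him* is a pronoun; Principle B requires it to be free in its binding domain — the clause headed by 'fired'.
— Mark's colleague: subject of the clause headed by 'persuaded'; c-commands the pronoun but lies outside its binding domain — allowed.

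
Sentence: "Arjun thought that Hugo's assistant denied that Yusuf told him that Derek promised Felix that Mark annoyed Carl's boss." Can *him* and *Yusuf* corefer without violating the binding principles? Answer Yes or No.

No

*Yusuf* is an R-expression; Principle C requires it to be free (not bound by any c-commanding expression).
— him: object of the clause headed by 'told'; the R-expression locally c-commands the pronoun — coreference blocked (Principle B on the pronoun).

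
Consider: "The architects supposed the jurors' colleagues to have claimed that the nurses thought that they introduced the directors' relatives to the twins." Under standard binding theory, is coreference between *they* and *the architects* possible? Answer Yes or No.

Yes

*the architects* is an R-expression; Principle C requires it to be free (not bound by any c-commanding expression).
— they: subject of the clause headed by 'introduced'; the pronoun does not c-command the R-expression — coreference allowed.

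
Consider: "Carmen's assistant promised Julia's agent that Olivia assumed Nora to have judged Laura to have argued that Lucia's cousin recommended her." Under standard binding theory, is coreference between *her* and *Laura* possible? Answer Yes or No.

Yes

*Laura* is an R-expression; Principle C requires it to be free (not bound by any c-commanding expression).
— her: object of the clause headed by 'recommended'; the pronoun does not c-command the R-expression — coreference allowed.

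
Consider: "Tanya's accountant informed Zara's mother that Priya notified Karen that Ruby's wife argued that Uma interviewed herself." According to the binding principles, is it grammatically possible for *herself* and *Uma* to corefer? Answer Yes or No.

Yes

*herself* is a reflexive; Principle A requires it to be bound within its binding domain — the clause headed by 'interviewed'.
— Uma: subject of the clause headed by 'interviewed'; c-commands the reflexive within its binding domain — allowed (Principle A).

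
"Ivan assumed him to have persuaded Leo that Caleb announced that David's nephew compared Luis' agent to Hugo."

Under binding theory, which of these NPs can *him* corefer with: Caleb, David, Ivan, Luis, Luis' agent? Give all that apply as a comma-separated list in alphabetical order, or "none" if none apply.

none

*him* is a pronoun; Principle B requires it to be free in its binding domain — the matrix clause.
— Caleb: subject of the clause headed by 'announced'; is c-commanded by the pronoun; coreference would bind this R-expression — blocked (Principle C).
— David: possessor inside the subject DP of the clause headed by 'compared'; is c-commanded by the pronoun; coreference would bind this R-expression — blocked (Principle C).
— Ivan: subject of the matrix clause; c-commands the pronoun within its binding domain — blocked (Principle B).
— Luis: possessor inside the object DP of the clause headed by 'compared'; is c-commanded by the pronoun; coreference would bind this R-expression — blocked (Principle C).
— Luis' agent: object of the clause headed by 'compared'; is c-commanded by the pronoun; coreference would bind this R-expression — blocked (Principle C).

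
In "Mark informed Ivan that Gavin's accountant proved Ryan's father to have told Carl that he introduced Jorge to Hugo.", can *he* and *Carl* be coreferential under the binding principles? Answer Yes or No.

*Carl* is an R-expression; Principle C requires it to be free (not bound by any c-commanding expression).
— he: subject of the clause headed by 'introduced'; the pronoun does not c-command the R-expression — coreference allowed.

Yes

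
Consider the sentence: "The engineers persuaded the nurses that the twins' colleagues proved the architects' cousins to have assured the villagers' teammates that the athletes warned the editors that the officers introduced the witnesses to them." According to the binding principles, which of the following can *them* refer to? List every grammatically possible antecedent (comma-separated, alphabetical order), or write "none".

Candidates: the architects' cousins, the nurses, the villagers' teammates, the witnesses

*them* is a pronoun; Principle B requires it to be free in its binding domain — the clause headed by 'introduced'.
— the architects' cousins: subject of the clause headed by 'assured'; c-commands the pronoun but lies outside its binding domain — allowed.
— the nurses: object of the matrix clause; c-commands the pronoun but lies outside its binding domain — allowed.
— the villagers' teammates: object of the clause headed by 'assured'; c-commands the pronoun but lies outside its binding domain — allowed.
— the witnesses: object of the clause headed by 'introduced'; c-commands the pronoun within its binding domain — blocked (Principle B).

the architects' cousins, the nurses, the villagers' teammates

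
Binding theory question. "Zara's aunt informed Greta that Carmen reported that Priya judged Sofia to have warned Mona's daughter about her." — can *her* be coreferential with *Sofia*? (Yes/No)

No

*her* is a pronoun; Principle B requires it to be free in its binding domain — the clause headed by 'warned'.
— Sofia: subject of the clause headed by 'warned'; c-commands the pronoun within its binding domain — blocked (Principle B).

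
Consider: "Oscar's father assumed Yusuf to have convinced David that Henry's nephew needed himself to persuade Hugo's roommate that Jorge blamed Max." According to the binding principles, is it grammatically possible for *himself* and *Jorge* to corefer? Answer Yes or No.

*himself* is a reflexive; Principle A requires it to be bound within its binding domain — the clause headed by 'needed'.
— Jorge: subject of the clause headed by 'blamed'; does not c-command the reflexive — cannot bind it (Principle A).

No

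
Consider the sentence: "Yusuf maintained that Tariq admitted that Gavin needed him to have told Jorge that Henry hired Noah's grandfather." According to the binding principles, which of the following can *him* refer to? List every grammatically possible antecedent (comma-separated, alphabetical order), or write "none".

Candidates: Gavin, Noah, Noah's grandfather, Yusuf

*him* is a pronoun; Principle B requires it to be free in its binding domain — the clause headed by 'needed'.
— Gavin: subject of the clause headed by 'needed'; c-commands the pronoun within its binding domain — blocked (Principle B).
— Noah: possessor inside the object DP of the clause headed by 'hired'; is c-commanded by the pronoun; coreference would bind this R-expression — blocked (Principle C).
— Noah's grandfather: object of the clause headed by 'hired'; is c-commanded by the pronoun; coreference would bind this R-expression — blocked (Principle C).
— Yusuf: subject of the matrix clause; c-commands the pronoun but lies outside its binding domain — allowed.

Yusuf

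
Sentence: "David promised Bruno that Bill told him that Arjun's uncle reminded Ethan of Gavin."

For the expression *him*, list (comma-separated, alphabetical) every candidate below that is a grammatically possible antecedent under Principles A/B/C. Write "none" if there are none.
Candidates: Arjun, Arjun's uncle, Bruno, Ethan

Bruno

*him* is a pronoun; Principle B requires it to be free in its binding domain — the clause headed by 'told'.
— Arjun: possessor inside the subject DP of the clause headed by 'reminded'; is c-commanded by the pronoun; coreference would bind this R-expression — blocked (Principle C).
— Arjun's uncle: subject of the clause headed by 'reminded'; is c-commanded by the pronoun; coreference would bind this R-expression — blocked (Principle C).
— Bruno: object of the matrix clause; c-commands the pronoun but lies outside its binding domain — allowed.
— Ethan: object of the clause headed by 'reminded'; is c-commanded by the pronoun; coreference would bind this R-expression — blocked (Principle C).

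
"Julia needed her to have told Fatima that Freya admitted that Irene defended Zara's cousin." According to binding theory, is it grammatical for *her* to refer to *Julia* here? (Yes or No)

No

*Julia* is an R-expression; Principle C requires it to be free (not bound by any c-commanding expression).
— her: subject of the clause headed by 'told'; the R-expression locally c-commands the pronoun — coreference blocked (Principle B on the pronoun).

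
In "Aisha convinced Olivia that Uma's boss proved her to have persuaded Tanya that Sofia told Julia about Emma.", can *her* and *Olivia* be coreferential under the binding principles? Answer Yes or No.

*Olivia* is an R-expression; Principle C requires it to be free (not bound by any c-commanding expression).
— her: subject of the clause headed by 'persuaded'; the pronoun does not c-command the R-expression — coreference allowed.

Yes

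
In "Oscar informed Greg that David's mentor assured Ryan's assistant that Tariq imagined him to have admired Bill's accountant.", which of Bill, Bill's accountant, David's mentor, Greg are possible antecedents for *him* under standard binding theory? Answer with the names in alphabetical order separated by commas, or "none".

David's mentor, Greg

*him* is a pronoun; Principle B requires it to be free in its binding domain — the clause headed by 'imagined'.
— Bill: possessor inside the object DP of the clause headed by 'admired'; is c-commanded by the pronoun; coreference would bind this R-expression — blocked (Principle C).
— Bill's accountant: object of the clause headed by 'admired'; is c-commanded by the pronoun; coreference would bind this R-expression — blocked (Principle C).
— David's mentor: subject of the clause headed by 'assured'; c-commands the pronoun but lies outside its binding domain — allowed.
— Greg: object of the matrix clause; c-commands the pronoun but lies outside its binding domain — allowed.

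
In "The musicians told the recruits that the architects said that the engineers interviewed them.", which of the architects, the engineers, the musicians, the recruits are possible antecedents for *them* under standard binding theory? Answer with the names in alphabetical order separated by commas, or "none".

the architects, the musicians, the recruits

*them* is a pronoun; Principle B requires it to be free in its binding domain — the clause headed by 'interviewed'.
— the architects: subject of the clause headed by 'said'; c-commands the pronoun but lies outside its binding domain — allowed.
— the engineers: subject of the clause headed by 'interviewed'; c-commands the pronoun within its binding domain — blocked (Principle B).
— the musicians: subject of the matrix clause; c-commands the pronoun but lies outside its binding domain — allowed.
— the recruits: object of the matrix clause; c-commands the pronoun but lies outside its binding domain — allowed.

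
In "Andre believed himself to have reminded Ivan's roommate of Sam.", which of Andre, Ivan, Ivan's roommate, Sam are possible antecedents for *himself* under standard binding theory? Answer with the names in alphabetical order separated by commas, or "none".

Andre

*himself* is a reflexive; Principle A requires it to be bound within its binding domain — the matrix clause.
— Andre: subject of the matrix clause; c-commands the reflexive within its binding domain — allowed (Principle A).
— Ivan: possessor inside the object DP of the clause headed by 'reminded'; does not c-command the reflexive — cannot bind it (Principle A).
— Ivan's roommate: object of the clause headed by 'reminded'; does not c-command the reflexive — cannot bind it (Principle A).
— Sam: second object of the clause headed by 'reminded'; does not c-command the reflexive — cannot bind it (Principle A).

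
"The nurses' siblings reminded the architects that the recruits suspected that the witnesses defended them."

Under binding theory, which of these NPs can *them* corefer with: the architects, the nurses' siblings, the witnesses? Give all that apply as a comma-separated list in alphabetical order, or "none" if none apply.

*them* is a pronoun; Principle B requires it to be free in its binding domain — the clause headed by 'defended'.
— the architects: object of the matrix clause; c-commands the pronoun but lies outside its binding domain — allowed.
— the nurses' siblings: subject of the matrix clause; c-commands the pronoun but lies outside its binding domain — allowed.
— the witnesses: subject of the clause headed by 'defended'; c-commands the pronoun within its binding domain — blocked (Principle B).

the architects, the nurses' siblings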